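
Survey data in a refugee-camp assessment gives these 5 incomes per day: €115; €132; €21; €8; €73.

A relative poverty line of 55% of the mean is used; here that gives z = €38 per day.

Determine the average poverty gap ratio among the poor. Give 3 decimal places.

0.618

Below z: €8, €21 (q = 2 of N = 5).
Shortfall ratios (z−y)/z: 0.7895, 0.4474; sum = 1.236842.
I averages over the q = 2 poor units only: 1.236842 / 2 = 0.618.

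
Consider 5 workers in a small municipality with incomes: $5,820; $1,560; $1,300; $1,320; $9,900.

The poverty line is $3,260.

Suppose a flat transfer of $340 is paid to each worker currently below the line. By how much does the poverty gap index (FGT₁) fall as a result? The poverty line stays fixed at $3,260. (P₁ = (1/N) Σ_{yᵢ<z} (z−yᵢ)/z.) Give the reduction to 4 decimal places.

0.0626

Before: below the line — $1,300, $1,320, $1,560; poverty gap index (FGT₁) = 0.343558.
After the $340 transfer: below the line — $1,640, $1,660, $1,900; poverty gap index (FGT₁) = 0.280982.
Reduction = 0.343558 − 0.280982 = 0.0626.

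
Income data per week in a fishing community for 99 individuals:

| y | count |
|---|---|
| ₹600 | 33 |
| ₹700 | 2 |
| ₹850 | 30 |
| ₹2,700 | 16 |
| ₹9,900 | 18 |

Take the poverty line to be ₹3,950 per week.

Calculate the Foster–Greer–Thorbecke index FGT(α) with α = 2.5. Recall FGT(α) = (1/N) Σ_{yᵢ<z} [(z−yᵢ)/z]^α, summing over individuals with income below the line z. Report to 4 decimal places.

0.4077

Incomes under z: 33×₹600, 2×₹700, 30×₹850, 16×₹2,700 (q = 81 of N = 99).
Shortfall ratios: (3950−600)/3950 = 0.8481 (×33); (3950−700)/3950 = 0.8228 (×2); (3950−850)/3950 = 0.7848 (×30); (3950−2700)/3950 = 0.3165 (×16).
Raised to α = 2.5: 0.66240 (×33); 0.61407 (×2); 0.54565 (×30); 0.05634 (×16).
Sum = 40.358049; FGT(2.5) = 40.358049 / 99 = 0.4077.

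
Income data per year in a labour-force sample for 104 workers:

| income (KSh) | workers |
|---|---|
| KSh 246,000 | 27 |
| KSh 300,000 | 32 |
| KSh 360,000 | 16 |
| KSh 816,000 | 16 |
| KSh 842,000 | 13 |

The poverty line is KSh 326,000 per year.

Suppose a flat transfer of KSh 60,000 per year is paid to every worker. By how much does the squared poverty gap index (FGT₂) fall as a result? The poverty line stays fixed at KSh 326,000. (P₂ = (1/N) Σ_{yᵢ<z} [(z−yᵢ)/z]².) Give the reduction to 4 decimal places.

Before: below the line — 27×KSh 246,000, 32×KSh 300,000; squared poverty gap index (FGT₂) = 0.017591.
After the KSh 60,000 transfer: below the line — 27×KSh 306,000; squared poverty gap index (FGT₂) = 0.000977.
Reduction = 0.017591 − 0.000977 = 0.0166.

0.0166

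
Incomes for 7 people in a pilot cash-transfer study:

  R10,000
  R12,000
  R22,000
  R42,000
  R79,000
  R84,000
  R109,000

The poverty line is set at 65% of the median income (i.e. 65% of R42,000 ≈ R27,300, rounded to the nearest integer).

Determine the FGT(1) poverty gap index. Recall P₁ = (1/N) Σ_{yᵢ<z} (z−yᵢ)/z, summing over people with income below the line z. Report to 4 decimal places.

Incomes under z: R10,000, R12,000, R22,000 (q = 3 of N = 7).
Normalized shortfalls: (27300−10000)/27300 = 0.6337; (27300−12000)/27300 = 0.5604; (27300−22000)/27300 = 0.1941.
Σ = 1.388278. Dividing by the full population N = 7 gives P₁ = 0.1983.

0.1983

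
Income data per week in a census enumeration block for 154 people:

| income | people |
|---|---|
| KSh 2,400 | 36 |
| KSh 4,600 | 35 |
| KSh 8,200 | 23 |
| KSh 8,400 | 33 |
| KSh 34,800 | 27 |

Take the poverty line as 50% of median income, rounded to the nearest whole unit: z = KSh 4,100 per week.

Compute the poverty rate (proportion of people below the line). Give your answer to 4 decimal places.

0.2338

36 of the 154 people have income below KSh 4,100.
H = 36/154 = 0.2338.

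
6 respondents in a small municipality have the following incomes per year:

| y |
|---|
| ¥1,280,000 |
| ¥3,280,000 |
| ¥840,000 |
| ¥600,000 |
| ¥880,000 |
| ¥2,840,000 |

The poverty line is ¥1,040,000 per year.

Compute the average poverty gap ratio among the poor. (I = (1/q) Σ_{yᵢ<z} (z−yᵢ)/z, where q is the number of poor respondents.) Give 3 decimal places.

0.256

Poor units: ¥600,000, ¥840,000, ¥880,000 (q = 3 of N = 6).
Shortfall ratios (z−y)/z: 0.4231, 0.1923, 0.1538; sum = 0.769231.
I averages over the q = 3 poor units only: 0.769231 / 3 = 0.256.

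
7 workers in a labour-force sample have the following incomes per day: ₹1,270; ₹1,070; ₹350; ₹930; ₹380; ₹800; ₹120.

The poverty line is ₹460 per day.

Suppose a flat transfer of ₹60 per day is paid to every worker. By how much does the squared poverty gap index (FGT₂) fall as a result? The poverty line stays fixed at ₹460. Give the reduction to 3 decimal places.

Before: below the line — ₹120, ₹350, ₹380; squared poverty gap index (FGT₂) = 0.09053.
After the ₹60 transfer: below the line — ₹180, ₹410, ₹440; squared poverty gap index (FGT₂) = 0.05489.
Reduction = 0.09053 − 0.05489 = 0.036.

0.036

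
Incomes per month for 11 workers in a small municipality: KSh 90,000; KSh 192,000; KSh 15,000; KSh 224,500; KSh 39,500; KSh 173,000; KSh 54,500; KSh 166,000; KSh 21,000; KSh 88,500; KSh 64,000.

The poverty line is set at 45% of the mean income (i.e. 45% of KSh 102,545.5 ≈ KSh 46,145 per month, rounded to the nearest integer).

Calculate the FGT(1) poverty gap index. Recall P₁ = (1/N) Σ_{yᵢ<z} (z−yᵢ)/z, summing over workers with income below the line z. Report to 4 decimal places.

Below the line: KSh 15,000, KSh 21,000, KSh 39,500 (q = 3 of N = 11).
Normalized shortfalls: (46145−15000)/46145 = 0.6749; (46145−21000)/46145 = 0.5449; (46145−39500)/46145 = 0.1440.
Sum of shortfalls = 1.363853; P₁ averages over all N: 1.363853 / 11 = 0.1240.

0.1240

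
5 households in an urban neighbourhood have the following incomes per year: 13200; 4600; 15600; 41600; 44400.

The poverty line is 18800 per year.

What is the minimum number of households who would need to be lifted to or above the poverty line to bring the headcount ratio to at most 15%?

3

3 of the 5 households are poor, so H = 3/5 = 0.600.
A headcount ratio of at most 15% allows at most ⌊0.15 × 5⌋ = 0 poor households.
So at least 3 − 0 = 3 must be lifted.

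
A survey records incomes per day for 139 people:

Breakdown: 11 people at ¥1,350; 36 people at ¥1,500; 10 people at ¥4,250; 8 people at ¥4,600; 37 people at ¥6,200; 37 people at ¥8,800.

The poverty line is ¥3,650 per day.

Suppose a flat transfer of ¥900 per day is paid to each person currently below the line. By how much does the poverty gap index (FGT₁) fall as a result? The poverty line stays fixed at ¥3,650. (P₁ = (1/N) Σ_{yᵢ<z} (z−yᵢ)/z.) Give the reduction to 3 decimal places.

0.083

Before: below the line — 11×¥1,350, 36×¥1,500; poverty gap index (FGT₁) = 0.20242.
After the ¥900 transfer: below the line — 11×¥2,250, 36×¥2,400; poverty gap index (FGT₁) = 0.11905.
Reduction = 0.20242 − 0.11905 = 0.083.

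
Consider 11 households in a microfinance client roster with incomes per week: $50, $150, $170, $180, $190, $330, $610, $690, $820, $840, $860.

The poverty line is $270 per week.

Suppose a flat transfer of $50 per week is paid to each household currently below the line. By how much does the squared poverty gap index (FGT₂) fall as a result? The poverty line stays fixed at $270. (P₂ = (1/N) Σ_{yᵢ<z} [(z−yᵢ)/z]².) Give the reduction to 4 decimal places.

0.0605

Before: below the line — $50, $150, $170, $180, $190; squared poverty gap index (FGT₂) = 0.108866.
After the $50 transfer: below the line — $100, $200, $220, $230, $240; squared poverty gap index (FGT₂) = 0.048385.
Reduction = 0.108866 − 0.048385 = 0.0605.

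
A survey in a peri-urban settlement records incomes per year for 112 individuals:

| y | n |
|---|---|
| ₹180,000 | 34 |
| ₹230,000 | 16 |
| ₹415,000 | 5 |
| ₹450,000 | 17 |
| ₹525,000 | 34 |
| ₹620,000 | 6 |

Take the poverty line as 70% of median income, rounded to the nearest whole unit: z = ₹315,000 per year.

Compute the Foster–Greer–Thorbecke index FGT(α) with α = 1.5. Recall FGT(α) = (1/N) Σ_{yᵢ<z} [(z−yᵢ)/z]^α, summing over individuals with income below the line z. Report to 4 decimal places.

0.1052

Below z: 34×₹180,000, 16×₹230,000 (q = 50 of N = 112).
Relative gaps: (315000−180000)/315000 = 0.4286 (×34); (315000−230000)/315000 = 0.2698 (×16).
Raised to α = 1.5: 0.28057 (×34); 0.14017 (×16).
Sum = 11.781998; FGT(1.5) = 11.781998 / 112 = 0.1052.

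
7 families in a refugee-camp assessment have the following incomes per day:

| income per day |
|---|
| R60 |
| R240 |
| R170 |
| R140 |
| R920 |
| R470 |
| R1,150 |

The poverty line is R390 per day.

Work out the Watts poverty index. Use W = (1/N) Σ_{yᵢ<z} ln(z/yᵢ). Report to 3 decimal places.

Below the line: R60, R140, R170, R240 (q = 4 of N = 7).
Log gaps: ln(390/60) = 1.8718; ln(390/140) = 1.0245; ln(390/170) = 0.8303; ln(390/240) = 0.4855.
W = 4.212163 / 7 = 0.602.

0.602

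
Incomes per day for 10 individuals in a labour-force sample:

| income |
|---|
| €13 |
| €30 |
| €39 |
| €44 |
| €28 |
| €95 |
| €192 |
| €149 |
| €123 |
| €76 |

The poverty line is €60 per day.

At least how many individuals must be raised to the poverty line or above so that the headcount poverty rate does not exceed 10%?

4

5 of the 10 individuals are poor, so H = 5/10 = 0.500.
A headcount ratio of at most 10% allows at most ⌊0.10 × 10⌋ = 1 poor individuals.
So at least 5 − 1 = 4 must be lifted.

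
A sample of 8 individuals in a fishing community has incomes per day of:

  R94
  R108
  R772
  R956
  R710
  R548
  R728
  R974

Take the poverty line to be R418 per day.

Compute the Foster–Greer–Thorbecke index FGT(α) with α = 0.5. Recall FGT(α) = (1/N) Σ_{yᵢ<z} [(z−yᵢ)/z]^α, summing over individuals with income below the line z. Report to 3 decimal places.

Incomes under z: R94, R108 (q = 2 of N = 8).
Normalized shortfalls: (418−94)/418 = 0.7751; (418−108)/418 = 0.7416.
Raised to α = 0.5: 0.88041; 0.86118.
Sum = 1.741586; FGT(0.5) = 1.741586 / 8 = 0.218.

0.218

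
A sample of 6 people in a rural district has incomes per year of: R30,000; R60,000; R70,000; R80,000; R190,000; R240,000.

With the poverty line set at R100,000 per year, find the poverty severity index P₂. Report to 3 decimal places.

0.130

Poor units: R30,000, R60,000, R70,000, R80,000 (q = 4 of N = 6).
Normalized shortfalls: (100000−30000)/100000 = 0.7000; (100000−60000)/100000 = 0.4000; (100000−70000)/100000 = 0.3000; (100000−80000)/100000 = 0.2000.
Squared: 0.4900; 0.1600; 0.0900; 0.0400.
Sum = 0.780000; P₂ = 0.780000 / 6 = 0.130.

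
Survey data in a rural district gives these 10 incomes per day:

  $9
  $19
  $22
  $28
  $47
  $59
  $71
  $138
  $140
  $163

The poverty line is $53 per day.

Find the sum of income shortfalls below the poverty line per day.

$140

Incomes under z: $9, $19, $22, $28, $47 (q = 5 of N = 10).
Individual gaps: 53−9 = 44; 53−19 = 34; 53−22 = 31; 53−28 = 25; 53−47 = 6.
Aggregate gap = $140.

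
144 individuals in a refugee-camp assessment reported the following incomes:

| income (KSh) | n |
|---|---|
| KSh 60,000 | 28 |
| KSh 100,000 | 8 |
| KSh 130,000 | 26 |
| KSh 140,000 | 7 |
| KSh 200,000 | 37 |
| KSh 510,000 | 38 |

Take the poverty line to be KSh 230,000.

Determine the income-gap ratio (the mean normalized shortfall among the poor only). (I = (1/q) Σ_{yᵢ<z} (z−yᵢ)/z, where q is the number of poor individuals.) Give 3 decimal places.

0.416

Incomes under z: 28×KSh 60,000, 8×KSh 100,000, 26×KSh 130,000, 7×KSh 140,000, 37×KSh 200,000 (q = 106 of N = 144).
Shortfall ratios (z−y)/z: 0.7391 (×28), 0.5652 (×8), 0.4348 (×26), 0.3913 (×7), 0.1304 (×37); sum = 44.086957.
I averages over the q = 106 poor units only: 44.086957 / 106 = 0.416.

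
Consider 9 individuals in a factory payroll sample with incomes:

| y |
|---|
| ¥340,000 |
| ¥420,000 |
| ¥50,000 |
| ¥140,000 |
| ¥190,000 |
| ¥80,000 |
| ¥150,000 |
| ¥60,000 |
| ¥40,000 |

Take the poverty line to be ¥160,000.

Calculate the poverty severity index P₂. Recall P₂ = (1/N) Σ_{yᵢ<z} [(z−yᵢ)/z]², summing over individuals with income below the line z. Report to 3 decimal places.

0.188

Below the line: ¥40,000, ¥50,000, ¥60,000, ¥80,000, ¥140,000, ¥150,000 (q = 6 of N = 9).
Relative gaps: (160000−40000)/160000 = 0.7500; (160000−50000)/160000 = 0.6875; (160000−60000)/160000 = 0.6250; (160000−80000)/160000 = 0.5000; (160000−140000)/160000 = 0.1250; (160000−150000)/160000 = 0.0625.
Squared: 0.5625; 0.4727; 0.3906; 0.2500; 0.0156; 0.0039.
Sum = 1.695312; P₂ = 1.695312 / 9 = 0.188.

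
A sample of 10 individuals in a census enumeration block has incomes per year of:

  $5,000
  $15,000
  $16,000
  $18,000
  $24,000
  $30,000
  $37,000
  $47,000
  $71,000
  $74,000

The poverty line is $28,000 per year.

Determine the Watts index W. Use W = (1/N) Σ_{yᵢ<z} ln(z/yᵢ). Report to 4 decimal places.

Poor units: $5,000, $15,000, $16,000, $18,000, $24,000 (q = 5 of N = 10).
ln(z/y) terms: ln(28000/5000) = 1.7228; ln(28000/15000) = 0.6242; ln(28000/16000) = 0.5596; ln(28000/18000) = 0.4418; ln(28000/24000) = 0.1542.
W = 3.502520 / 10 = 0.3503.

0.3503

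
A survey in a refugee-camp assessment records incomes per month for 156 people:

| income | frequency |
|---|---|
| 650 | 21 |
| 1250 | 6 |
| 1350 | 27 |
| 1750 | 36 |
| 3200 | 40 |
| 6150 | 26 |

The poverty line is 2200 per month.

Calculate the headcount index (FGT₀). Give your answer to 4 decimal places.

0.5769

90 of the 156 people have income below 2200.
H = 90/156 = 0.5769.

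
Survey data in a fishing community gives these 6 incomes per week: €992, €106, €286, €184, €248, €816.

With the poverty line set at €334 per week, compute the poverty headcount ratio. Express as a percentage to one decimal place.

66.7%

4 of the 6 households have income below €334.
H = 4/6 = 66.7%.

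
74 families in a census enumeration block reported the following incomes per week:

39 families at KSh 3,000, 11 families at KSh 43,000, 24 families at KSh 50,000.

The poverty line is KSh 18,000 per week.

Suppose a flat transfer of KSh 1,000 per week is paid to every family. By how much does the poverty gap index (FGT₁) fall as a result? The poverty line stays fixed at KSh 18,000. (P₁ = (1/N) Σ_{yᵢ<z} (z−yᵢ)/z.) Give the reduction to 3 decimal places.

Before: below the line — 39×KSh 3,000; poverty gap index (FGT₁) = 0.43919.
After the KSh 1,000 transfer: below the line — 39×KSh 4,000; poverty gap index (FGT₁) = 0.40991.
Reduction = 0.43919 − 0.40991 = 0.029.

0.029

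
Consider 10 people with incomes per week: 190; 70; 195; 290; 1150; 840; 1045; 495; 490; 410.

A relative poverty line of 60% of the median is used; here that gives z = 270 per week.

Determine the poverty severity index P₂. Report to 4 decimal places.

0.0714

Below z: 70, 190, 195 (q = 3 of N = 10).
Normalized shortfalls: (270−70)/270 = 0.7407; (270−190)/270 = 0.2963; (270−195)/270 = 0.2778.
Squared: 0.5487; 0.0878; 0.0772.
Sum = 0.713649; P₂ = 0.713649 / 10 = 0.0714.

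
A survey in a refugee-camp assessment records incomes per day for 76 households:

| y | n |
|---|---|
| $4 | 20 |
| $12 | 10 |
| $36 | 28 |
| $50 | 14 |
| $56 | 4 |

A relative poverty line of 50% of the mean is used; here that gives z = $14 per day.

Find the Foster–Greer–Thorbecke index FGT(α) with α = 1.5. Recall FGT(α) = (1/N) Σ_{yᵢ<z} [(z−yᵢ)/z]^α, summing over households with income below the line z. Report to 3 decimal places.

Incomes under z: 20×$4, 10×$12 (q = 30 of N = 76).
Normalized shortfalls: (14−4)/14 = 0.7143 (×20); (14−12)/14 = 0.1429 (×10).
Raised to α = 1.5: 0.60368 (×20); 0.05399 (×10).
Sum = 12.613581; FGT(1.5) = 12.613581 / 76 = 0.166.

0.166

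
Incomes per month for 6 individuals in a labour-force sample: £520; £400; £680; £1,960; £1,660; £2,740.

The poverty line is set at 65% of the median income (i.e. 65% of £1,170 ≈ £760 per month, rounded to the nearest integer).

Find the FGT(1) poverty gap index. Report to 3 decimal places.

0.149

Below z: £400, £520, £680 (q = 3 of N = 6).
Normalized shortfalls: (760−400)/760 = 0.4737; (760−520)/760 = 0.3158; (760−680)/760 = 0.1053.
Sum of shortfalls = 0.894737; P₁ averages over all N: 0.894737 / 6 = 0.149.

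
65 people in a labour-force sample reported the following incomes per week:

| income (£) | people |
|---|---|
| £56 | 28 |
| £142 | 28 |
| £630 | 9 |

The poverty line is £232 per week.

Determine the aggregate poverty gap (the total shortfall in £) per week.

Incomes under z: 28×£56, 28×£142 (q = 56 of N = 65).
Individual gaps: 28×(232−56) = 4928; 28×(232−142) = 2520.
Aggregate gap = £7,448.

£7,448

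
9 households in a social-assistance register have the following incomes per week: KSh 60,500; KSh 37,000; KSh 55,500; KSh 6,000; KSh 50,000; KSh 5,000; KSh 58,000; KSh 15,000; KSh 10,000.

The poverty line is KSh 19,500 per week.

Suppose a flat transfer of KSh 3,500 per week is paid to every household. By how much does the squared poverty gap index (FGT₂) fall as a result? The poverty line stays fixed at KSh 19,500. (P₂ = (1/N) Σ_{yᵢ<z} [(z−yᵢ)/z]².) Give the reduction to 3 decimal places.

Before: below the line — KSh 5,000, KSh 6,000, KSh 10,000, KSh 15,000; squared poverty gap index (FGT₂) = 0.14698.
After the KSh 3,500 transfer: below the line — KSh 8,500, KSh 9,500, KSh 13,500, KSh 18,500; squared poverty gap index (FGT₂) = 0.07539.
Reduction = 0.14698 − 0.07539 = 0.072.

0.072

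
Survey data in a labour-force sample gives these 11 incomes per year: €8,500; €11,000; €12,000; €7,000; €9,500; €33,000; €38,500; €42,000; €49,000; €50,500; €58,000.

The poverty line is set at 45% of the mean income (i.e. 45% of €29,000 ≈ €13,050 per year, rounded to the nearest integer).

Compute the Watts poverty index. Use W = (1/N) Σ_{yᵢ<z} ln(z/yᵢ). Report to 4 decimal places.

0.1476

Below z: €7,000, €8,500, €9,500, €11,000, €12,000 (q = 5 of N = 11).
Log shortfalls: ln(13050/7000) = 0.6229; ln(13050/8500) = 0.4287; ln(13050/9500) = 0.3175; ln(13050/11000) = 0.1709; ln(13050/12000) = 0.0839.
W = 1.623871 / 11 = 0.1476.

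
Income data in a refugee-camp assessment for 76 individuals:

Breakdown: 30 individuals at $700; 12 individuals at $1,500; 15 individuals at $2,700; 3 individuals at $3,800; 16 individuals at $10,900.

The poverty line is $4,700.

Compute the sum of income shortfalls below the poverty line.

Poor units: 30×$700, 12×$1,500, 15×$2,700, 3×$3,800 (q = 60 of N = 76).
Individual gaps: 30×(4700−700) = 120000; 12×(4700−1500) = 38400; 15×(4700−2700) = 30000; 3×(4700−3800) = 2700.
Aggregate gap = $191,100.

$191,100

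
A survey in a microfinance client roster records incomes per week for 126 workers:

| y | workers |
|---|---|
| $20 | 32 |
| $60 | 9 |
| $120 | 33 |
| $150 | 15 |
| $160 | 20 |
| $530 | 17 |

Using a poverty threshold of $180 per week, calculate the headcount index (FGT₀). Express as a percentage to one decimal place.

109 of the 126 workers have income below $180.
H = 109/126 = 86.5%.

86.5%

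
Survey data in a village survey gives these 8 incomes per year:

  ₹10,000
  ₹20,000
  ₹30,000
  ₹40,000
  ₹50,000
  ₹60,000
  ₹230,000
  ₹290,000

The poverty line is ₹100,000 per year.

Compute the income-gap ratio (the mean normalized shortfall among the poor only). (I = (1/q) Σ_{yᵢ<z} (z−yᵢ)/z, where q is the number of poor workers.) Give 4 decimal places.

Incomes under z: ₹10,000, ₹20,000, ₹30,000, ₹40,000, ₹50,000, ₹60,000 (q = 6 of N = 8).
Shortfall ratios (z−y)/z: 0.9000, 0.8000, 0.7000, 0.6000, 0.5000, 0.4000; sum = 3.900000.
I averages over the q = 6 poor units only: 3.900000 / 6 = 0.6500.

0.6500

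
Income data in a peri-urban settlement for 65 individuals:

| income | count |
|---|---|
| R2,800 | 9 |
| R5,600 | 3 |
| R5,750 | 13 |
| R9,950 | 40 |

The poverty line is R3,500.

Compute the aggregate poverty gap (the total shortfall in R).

Below the line: 9×R2,800 (q = 9 of N = 65).
Individual gaps: 9×(3500−2800) = 6300.
Aggregate gap = R6,300.

R6,300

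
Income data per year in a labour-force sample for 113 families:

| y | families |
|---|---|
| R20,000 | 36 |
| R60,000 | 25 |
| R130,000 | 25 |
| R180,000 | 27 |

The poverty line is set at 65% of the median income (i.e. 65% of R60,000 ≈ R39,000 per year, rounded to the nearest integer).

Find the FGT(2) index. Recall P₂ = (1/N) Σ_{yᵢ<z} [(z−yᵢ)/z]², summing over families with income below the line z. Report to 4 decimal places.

Below z: 36×R20,000 (q = 36 of N = 113).
Relative gaps: (39000−20000)/39000 = 0.4872 (×36).
Squared: 0.2373 (×36).
Sum = 8.544379; P₂ = 8.544379 / 113 = 0.0756.

0.0756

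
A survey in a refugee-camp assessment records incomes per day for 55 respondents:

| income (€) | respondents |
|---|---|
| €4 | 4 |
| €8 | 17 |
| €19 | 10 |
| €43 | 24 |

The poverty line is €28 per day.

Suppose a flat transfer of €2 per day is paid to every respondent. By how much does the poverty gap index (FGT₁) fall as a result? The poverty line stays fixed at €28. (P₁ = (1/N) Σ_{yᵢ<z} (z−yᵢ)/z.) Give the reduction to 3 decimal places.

Before: below the line — 4×€4, 17×€8, 10×€19; poverty gap index (FGT₁) = 0.34156.
After the €2 transfer: below the line — 4×€6, 17×€10, 10×€21; poverty gap index (FGT₁) = 0.30130.
Reduction = 0.34156 − 0.30130 = 0.040.

0.040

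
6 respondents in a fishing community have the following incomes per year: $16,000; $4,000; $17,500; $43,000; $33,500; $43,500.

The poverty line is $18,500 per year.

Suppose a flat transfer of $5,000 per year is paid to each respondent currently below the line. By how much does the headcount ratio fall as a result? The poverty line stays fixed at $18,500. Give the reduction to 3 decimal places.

0.333

Before: below the line — $4,000, $16,000, $17,500; headcount ratio = 0.50000.
After the $5,000 transfer: below the line — $9,000; headcount ratio = 0.16667.
Reduction = 0.50000 − 0.16667 = 0.333.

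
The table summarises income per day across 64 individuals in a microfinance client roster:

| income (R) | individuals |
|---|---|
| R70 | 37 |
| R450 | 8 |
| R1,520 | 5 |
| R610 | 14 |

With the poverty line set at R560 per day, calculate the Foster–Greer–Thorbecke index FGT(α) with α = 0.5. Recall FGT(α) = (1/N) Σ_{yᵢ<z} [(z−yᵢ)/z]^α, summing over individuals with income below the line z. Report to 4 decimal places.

0.5962

Below z: 37×R70, 8×R450 (q = 45 of N = 64).
Gap ratios (z−y)/z: (560−70)/560 = 0.8750 (×37); (560−450)/560 = 0.1964 (×8).
Raised to α = 0.5: 0.93541 (×37); 0.44320 (×8).
Sum = 38.155952; FGT(0.5) = 38.155952 / 64 = 0.5962.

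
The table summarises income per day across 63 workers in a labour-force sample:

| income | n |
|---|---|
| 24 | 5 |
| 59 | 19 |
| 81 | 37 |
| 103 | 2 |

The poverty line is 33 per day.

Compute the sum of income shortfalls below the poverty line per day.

45

Below z: 5×24 (q = 5 of N = 63).
Individual gaps: 5×(33−24) = 45.
Aggregate gap = 45.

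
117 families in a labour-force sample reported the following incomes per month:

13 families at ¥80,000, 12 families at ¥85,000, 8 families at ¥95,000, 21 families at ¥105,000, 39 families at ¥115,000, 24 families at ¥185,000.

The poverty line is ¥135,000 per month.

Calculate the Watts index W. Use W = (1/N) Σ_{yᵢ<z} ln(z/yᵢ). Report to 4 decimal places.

Incomes under z: 13×¥80,000, 12×¥85,000, 8×¥95,000, 21×¥105,000, 39×¥115,000 (q = 93 of N = 117).
Log gaps: ln(135000/80000) = 0.5232 (×13); ln(135000/85000) = 0.4626 (×12); ln(135000/95000) = 0.3514 (×8); ln(135000/105000) = 0.2513 (×21); ln(135000/115000) = 0.1603 (×39).
W = 26.695858 / 117 = 0.2282.

0.2282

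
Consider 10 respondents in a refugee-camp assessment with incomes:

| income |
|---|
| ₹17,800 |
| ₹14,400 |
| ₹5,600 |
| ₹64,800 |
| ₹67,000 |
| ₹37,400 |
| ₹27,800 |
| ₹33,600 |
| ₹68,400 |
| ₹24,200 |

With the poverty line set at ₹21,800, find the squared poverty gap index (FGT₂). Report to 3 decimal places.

0.070

Below z: ₹5,600, ₹14,400, ₹17,800 (q = 3 of N = 10).
Normalized shortfalls: (21800−5600)/21800 = 0.7431; (21800−14400)/21800 = 0.3394; (21800−17800)/21800 = 0.1835.
Squared: 0.5522; 0.1152; 0.0337.
Sum = 0.701119; P₂ = 0.701119 / 10 = 0.070.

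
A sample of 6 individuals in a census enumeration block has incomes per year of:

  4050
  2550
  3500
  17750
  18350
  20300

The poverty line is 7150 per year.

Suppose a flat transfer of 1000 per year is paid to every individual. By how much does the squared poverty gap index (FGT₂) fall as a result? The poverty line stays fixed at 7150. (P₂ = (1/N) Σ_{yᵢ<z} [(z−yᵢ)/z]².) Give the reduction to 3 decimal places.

0.064

Before: below the line — 2550, 3500, 4050; squared poverty gap index (FGT₂) = 0.14375.
After the 1000 transfer: below the line — 3550, 4500, 5050; squared poverty gap index (FGT₂) = 0.07952.
Reduction = 0.14375 − 0.07952 = 0.064.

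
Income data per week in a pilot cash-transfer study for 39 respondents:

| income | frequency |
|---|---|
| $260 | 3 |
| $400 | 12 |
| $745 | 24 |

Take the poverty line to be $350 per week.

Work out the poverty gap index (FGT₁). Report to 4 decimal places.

0.0198

Below the line: 3×$260 (q = 3 of N = 39).
Gap ratios (z−y)/z: (350−260)/350 = 0.2571 (×3).
Σ = 0.771429. Dividing by the full population N = 39 gives P₁ = 0.0198.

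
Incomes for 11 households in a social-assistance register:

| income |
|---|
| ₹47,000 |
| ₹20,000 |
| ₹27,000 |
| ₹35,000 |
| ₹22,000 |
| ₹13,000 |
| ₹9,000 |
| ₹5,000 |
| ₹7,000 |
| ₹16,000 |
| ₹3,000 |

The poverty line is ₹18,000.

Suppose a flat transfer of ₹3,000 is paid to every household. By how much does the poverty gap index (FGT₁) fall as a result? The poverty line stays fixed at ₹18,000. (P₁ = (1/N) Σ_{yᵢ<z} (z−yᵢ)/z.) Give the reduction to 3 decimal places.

Before: below the line — ₹3,000, ₹5,000, ₹7,000, ₹9,000, ₹13,000, ₹16,000; poverty gap index (FGT₁) = 0.27778.
After the ₹3,000 transfer: below the line — ₹6,000, ₹8,000, ₹10,000, ₹12,000, ₹16,000; poverty gap index (FGT₁) = 0.19192.
Reduction = 0.27778 − 0.19192 = 0.086.

0.086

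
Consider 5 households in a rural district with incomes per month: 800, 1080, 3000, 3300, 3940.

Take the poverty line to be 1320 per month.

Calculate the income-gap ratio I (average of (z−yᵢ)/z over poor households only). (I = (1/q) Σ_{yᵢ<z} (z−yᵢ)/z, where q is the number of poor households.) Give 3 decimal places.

Incomes under z: 800, 1080 (q = 2 of N = 5).
Relative gaps: 0.3939, 0.1818; sum = 0.575758.
I averages over the q = 2 poor units only: 0.575758 / 2 = 0.288.

0.288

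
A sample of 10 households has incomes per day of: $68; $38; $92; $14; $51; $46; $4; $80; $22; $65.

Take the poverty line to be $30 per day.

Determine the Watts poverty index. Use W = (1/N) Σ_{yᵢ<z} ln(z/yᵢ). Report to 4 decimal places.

Incomes under z: $4, $14, $22 (q = 3 of N = 10).
Log gaps: ln(30/4) = 2.0149; ln(30/14) = 0.7621; ln(30/22) = 0.3102.
W = 3.087198 / 10 = 0.3087.

0.3087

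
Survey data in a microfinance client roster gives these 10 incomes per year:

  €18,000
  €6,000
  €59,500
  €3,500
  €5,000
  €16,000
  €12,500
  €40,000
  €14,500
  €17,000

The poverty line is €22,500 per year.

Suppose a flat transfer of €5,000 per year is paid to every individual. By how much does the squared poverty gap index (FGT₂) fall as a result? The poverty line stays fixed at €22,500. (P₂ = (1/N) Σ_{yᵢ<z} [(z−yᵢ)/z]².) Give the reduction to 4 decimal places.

0.1334

Before: below the line — €3,500, €5,000, €6,000, €12,500, €14,500, €16,000, €17,000, €18,000; squared poverty gap index (FGT₂) = 0.236296.
After the €5,000 transfer: below the line — €8,500, €10,000, €11,000, €17,500, €19,500, €21,000, €22,000; squared poverty gap index (FGT₂) = 0.102914.
Reduction = 0.236296 − 0.102914 = 0.1334.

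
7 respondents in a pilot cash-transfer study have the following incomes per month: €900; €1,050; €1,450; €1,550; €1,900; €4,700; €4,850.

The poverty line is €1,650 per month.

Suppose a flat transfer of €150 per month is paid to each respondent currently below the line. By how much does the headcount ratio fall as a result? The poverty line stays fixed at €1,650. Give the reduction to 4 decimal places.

0.1429

Before: below the line — €900, €1,050, €1,450, €1,550; headcount ratio = 0.571429.
After the €150 transfer: below the line — €1,050, €1,200, €1,600; headcount ratio = 0.428571.
Reduction = 0.571429 − 0.428571 = 0.1429.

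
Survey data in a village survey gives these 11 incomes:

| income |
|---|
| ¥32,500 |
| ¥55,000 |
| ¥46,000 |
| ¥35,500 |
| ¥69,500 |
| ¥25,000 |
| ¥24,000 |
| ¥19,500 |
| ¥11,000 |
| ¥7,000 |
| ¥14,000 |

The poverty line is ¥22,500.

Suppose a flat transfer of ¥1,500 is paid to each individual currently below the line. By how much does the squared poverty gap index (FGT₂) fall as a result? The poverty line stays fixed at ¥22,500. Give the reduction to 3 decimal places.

0.019

Before: below the line — ¥7,000, ¥11,000, ¥14,000, ¥19,500; squared poverty gap index (FGT₂) = 0.08148.
After the ¥1,500 transfer: below the line — ¥8,500, ¥12,500, ¥15,500, ¥21,000; squared poverty gap index (FGT₂) = 0.06236.
Reduction = 0.08148 − 0.06236 = 0.019.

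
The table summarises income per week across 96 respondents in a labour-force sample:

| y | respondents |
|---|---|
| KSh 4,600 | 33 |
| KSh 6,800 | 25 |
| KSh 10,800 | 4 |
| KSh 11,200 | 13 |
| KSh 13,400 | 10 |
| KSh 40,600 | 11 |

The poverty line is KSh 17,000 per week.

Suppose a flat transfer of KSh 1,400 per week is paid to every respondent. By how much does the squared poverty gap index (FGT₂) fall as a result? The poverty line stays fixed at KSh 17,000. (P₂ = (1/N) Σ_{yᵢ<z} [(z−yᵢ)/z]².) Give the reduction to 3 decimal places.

0.075

Before: below the line — 33×KSh 4,600, 25×KSh 6,800, 4×KSh 10,800, 13×KSh 11,200, 10×KSh 13,400; squared poverty gap index (FGT₂) = 0.30262.
After the KSh 1,400 transfer: below the line — 33×KSh 6,000, 25×KSh 8,200, 4×KSh 12,200, 13×KSh 12,600, 10×KSh 14,800; squared poverty gap index (FGT₂) = 0.22784.
Reduction = 0.30262 − 0.22784 = 0.075.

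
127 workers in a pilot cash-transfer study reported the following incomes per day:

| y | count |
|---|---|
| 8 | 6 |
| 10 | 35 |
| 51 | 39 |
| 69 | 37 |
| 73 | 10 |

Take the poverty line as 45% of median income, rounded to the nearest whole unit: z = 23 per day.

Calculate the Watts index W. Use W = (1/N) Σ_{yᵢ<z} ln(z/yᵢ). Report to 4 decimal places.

0.2794

Poor units: 6×8, 35×10 (q = 41 of N = 127).
ln(z/y) terms: ln(23/8) = 1.0561 (×6); ln(23/10) = 0.8329 (×35).
W = 35.488135 / 127 = 0.2794.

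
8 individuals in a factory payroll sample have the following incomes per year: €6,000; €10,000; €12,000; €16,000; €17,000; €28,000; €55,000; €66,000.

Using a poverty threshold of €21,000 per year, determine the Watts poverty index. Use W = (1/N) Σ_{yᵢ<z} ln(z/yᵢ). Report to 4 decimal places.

0.3797

Below z: €6,000, €10,000, €12,000, €16,000, €17,000 (q = 5 of N = 8).
Log shortfalls: ln(21000/6000) = 1.2528; ln(21000/10000) = 0.7419; ln(21000/12000) = 0.5596; ln(21000/16000) = 0.2719; ln(21000/17000) = 0.2113.
W = 3.037559 / 8 = 0.3797.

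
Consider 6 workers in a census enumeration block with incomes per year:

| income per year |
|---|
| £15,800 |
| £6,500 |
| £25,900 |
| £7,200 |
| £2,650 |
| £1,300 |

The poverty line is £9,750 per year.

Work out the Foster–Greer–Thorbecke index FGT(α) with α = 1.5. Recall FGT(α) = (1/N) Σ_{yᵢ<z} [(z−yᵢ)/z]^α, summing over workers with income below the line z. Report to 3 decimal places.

0.292

Poor units: £1,300, £2,650, £6,500, £7,200 (q = 4 of N = 6).
Relative gaps: (9750−1300)/9750 = 0.8667; (9750−2650)/9750 = 0.7282; (9750−6500)/9750 = 0.3333; (9750−7200)/9750 = 0.2615.
Raised to α = 1.5: 0.80682; 0.62141; 0.19245; 0.13375.
Sum = 1.754439; FGT(1.5) = 1.754439 / 6 = 0.292.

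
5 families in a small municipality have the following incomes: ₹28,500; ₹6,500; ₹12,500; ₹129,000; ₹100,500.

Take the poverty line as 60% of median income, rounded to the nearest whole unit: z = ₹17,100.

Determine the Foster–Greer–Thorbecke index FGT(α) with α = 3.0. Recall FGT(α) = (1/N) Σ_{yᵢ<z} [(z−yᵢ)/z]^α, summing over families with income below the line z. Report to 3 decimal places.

Incomes under z: ₹6,500, ₹12,500 (q = 2 of N = 5).
Normalized shortfalls: (17100−6500)/17100 = 0.6199; (17100−12500)/17100 = 0.2690.
Raised to α = 3.0: 0.23819; 0.01947.
Sum = 0.257660; FGT(3.0) = 0.257660 / 5 = 0.052.

0.052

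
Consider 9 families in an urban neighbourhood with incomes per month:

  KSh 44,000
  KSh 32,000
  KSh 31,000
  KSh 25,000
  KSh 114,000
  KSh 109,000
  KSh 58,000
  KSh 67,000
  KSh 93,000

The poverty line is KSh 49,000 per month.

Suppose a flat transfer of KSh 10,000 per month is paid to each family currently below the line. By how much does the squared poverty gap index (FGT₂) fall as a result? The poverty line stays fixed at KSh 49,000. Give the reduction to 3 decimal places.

Before: below the line — KSh 25,000, KSh 31,000, KSh 32,000, KSh 44,000; squared poverty gap index (FGT₂) = 0.05618.
After the KSh 10,000 transfer: below the line — KSh 35,000, KSh 41,000, KSh 42,000; squared poverty gap index (FGT₂) = 0.01430.
Reduction = 0.05618 − 0.01430 = 0.042.

0.042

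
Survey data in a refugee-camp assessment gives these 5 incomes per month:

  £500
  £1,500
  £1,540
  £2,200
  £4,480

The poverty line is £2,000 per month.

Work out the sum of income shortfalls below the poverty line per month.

Below the line: £500, £1,500, £1,540 (q = 3 of N = 5).
Individual gaps: 2000−500 = 1500; 2000−1500 = 500; 2000−1540 = 460.
Aggregate gap = £2,460.

£2,460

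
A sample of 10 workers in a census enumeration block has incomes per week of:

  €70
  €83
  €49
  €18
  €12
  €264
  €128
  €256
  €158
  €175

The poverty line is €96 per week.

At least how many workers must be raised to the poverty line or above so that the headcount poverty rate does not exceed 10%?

4

Currently q = 5 of N = 10 are below the line (H = 0.500).
A headcount ratio of at most 10% allows at most ⌊0.10 × 10⌋ = 1 poor workers.
So at least 5 − 1 = 4 must be lifted.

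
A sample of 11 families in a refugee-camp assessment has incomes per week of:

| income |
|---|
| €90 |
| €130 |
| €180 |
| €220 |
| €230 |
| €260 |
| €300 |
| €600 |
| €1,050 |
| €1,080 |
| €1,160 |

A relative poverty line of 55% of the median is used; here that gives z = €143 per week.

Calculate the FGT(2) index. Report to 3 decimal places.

Below the line: €90, €130 (q = 2 of N = 11).
Relative gaps: (143−90)/143 = 0.3706; (143−130)/143 = 0.0909.
Squared: 0.1374; 0.0083.
Sum = 0.145631; P₂ = 0.145631 / 11 = 0.013.

0.013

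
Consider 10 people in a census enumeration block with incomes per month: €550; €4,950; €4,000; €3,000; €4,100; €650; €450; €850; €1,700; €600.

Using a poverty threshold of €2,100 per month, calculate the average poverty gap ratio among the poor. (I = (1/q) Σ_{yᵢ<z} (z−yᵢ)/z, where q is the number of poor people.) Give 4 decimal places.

Below the line: €450, €550, €600, €650, €850, €1,700 (q = 6 of N = 10).
Shortfall ratios (z−y)/z: 0.7857, 0.7381, 0.7143, 0.6905, 0.5952, 0.1905; sum = 3.714286.
The income-gap ratio divides by q (the poor only): 3.714286 / 6 = 0.6190.

0.6190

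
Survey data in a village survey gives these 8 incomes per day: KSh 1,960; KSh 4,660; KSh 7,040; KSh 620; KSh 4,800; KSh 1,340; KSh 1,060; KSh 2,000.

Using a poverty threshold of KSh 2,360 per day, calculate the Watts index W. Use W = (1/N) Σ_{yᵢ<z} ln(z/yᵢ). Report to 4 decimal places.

0.3818

Poor units: KSh 620, KSh 1,060, KSh 1,340, KSh 1,960, KSh 2,000 (q = 5 of N = 8).
Log gaps: ln(2360/620) = 1.3367; ln(2360/1060) = 0.8004; ln(2360/1340) = 0.5660; ln(2360/1960) = 0.1857; ln(2360/2000) = 0.1655.
W = 3.054314 / 8 = 0.3818.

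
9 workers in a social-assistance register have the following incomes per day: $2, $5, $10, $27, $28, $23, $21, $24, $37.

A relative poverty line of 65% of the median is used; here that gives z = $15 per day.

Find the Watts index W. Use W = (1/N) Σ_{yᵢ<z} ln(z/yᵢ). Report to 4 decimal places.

0.3910

Poor units: $2, $5, $10 (q = 3 of N = 9).
Log shortfalls: ln(15/2) = 2.0149; ln(15/5) = 1.0986; ln(15/10) = 0.4055.
W = 3.518980 / 9 = 0.3910.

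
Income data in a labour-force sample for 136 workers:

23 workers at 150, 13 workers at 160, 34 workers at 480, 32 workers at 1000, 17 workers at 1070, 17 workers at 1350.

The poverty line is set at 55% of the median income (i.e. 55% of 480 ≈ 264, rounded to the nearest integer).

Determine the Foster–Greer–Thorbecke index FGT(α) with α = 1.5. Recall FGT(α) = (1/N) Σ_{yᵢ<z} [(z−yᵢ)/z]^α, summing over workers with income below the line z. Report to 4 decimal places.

Poor units: 23×150, 13×160 (q = 36 of N = 136).
Shortfall ratios: (264−150)/264 = 0.4318 (×23); (264−160)/264 = 0.3939 (×13).
Raised to α = 1.5: 0.28376 (×23); 0.24725 (×13).
Sum = 9.740791; FGT(1.5) = 9.740791 / 136 = 0.0716.

0.0716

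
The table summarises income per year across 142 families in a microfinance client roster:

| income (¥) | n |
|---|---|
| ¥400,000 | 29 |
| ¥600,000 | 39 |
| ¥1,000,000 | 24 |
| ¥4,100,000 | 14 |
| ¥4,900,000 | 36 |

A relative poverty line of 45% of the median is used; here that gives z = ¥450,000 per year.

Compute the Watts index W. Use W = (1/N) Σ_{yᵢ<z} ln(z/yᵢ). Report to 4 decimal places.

Incomes under z: 29×¥400,000 (q = 29 of N = 142).
Log gaps: ln(450000/400000) = 0.1178 (×29).
W = 3.415708 / 142 = 0.0241.

0.0241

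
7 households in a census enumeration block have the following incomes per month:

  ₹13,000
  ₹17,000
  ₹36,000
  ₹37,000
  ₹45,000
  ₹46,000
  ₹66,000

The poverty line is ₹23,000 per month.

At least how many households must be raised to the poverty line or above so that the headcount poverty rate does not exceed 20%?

2 of the 7 households are poor, so H = 2/7 = 0.286.
A headcount ratio of at most 20% allows at most ⌊0.20 × 7⌋ = 1 poor households.
So at least 2 − 1 = 1 must be lifted.

1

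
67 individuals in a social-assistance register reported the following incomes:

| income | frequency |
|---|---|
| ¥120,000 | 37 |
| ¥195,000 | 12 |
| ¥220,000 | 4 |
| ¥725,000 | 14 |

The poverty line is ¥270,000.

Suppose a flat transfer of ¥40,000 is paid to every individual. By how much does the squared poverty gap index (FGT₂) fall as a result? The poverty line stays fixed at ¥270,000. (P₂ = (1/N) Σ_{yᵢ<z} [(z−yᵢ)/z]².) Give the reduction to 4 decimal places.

0.0916

Before: below the line — 37×¥120,000, 12×¥195,000, 4×¥220,000; squared poverty gap index (FGT₂) = 0.186311.
After the ¥40,000 transfer: below the line — 37×¥160,000, 12×¥235,000, 4×¥260,000; squared poverty gap index (FGT₂) = 0.094753.
Reduction = 0.186311 − 0.094753 = 0.0916.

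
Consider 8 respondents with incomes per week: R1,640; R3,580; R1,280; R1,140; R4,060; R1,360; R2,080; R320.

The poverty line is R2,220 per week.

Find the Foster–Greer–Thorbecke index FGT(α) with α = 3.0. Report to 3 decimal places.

0.112

Incomes under z: R320, R1,140, R1,280, R1,360, R1,640, R2,080 (q = 6 of N = 8).
Gap ratios (z−y)/z: (2220−320)/2220 = 0.8559; (2220−1140)/2220 = 0.4865; (2220−1280)/2220 = 0.4234; (2220−1360)/2220 = 0.3874; (2220−1640)/2220 = 0.2613; (2220−2080)/2220 = 0.0631.
Raised to α = 3.0: 0.62691; 0.11514; 0.07591; 0.05813; 0.01783; 0.00025.
Sum = 0.894175; FGT(3.0) = 0.894175 / 8 = 0.112.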